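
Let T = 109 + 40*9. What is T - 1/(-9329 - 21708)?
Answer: 14556354/31037 ≈ 469.00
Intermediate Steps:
T = 469 (T = 109 + 360 = 469)
T - 1/(-9329 - 21708) = 469 - 1/(-9329 - 21708) = 469 - 1/(-31037) = 469 - 1*(-1/31037) = 469 + 1/31037 = 14556354/31037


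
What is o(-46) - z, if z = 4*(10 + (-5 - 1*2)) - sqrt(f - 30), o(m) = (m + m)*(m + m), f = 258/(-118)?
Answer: 8452 + 3*I*sqrt(12449)/59 ≈ 8452.0 + 5.6733*I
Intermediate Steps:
f = -129/59 (f = 258*(-1/118) = -129/59 ≈ -2.1864)
o(m) = 4*m**2 (o(m) = (2*m)*(2*m) = 4*m**2)
z = 12 - 3*I*sqrt(12449)/59 (z = 4*(10 + (-5 - 1*2)) - sqrt(-129/59 - 30) = 4*(10 + (-5 - 2)) - sqrt(-1899/59) = 4*(10 - 7) - 3*I*sqrt(12449)/59 = 4*3 - 3*I*sqrt(12449)/59 = 12 - 3*I*sqrt(12449)/59 ≈ 12.0 - 5.6733*I)
o(-46) - z = 4*(-46)**2 - (12 - 3*I*sqrt(12449)/59) = 4*2116 + (-12 + 3*I*sqrt(12449)/59) = 8464 + (-12 + 3*I*sqrt(12449)/59) = 8452 + 3*I*sqrt(12449)/59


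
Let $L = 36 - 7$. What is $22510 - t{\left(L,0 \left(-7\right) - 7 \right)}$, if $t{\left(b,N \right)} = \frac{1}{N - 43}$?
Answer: $\frac{1125501}{50} \approx 22510.0$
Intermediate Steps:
$L = 29$
$t{\left(b,N \right)} = \frac{1}{-43 + N}$
$22510 - t{\left(L,0 \left(-7\right) - 7 \right)} = 22510 - \frac{1}{-43 + \left(0 \left(-7\right) - 7\right)} = 22510 - \frac{1}{-43 + \left(0 - 7\right)} = 22510 - \frac{1}{-43 - 7} = 22510 - \frac{1}{-50} = 22510 - - \frac{1}{50} = 22510 + \frac{1}{50} = \frac{1125501}{50}$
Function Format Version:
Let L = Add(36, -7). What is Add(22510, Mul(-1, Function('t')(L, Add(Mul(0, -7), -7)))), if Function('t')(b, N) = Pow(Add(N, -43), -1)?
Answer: Rational(1125501, 50) ≈ 22510.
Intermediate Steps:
L = 29
Function('t')(b, N) = Pow(Add(-43, N), -1)
Add(22510, Mul(-1, Function('t')(L, Add(Mul(0, -7), -7)))) = Add(22510, Mul(-1, Pow(Add(-43, Add(Mul(0, -7), -7)), -1))) = Add(22510, Mul(-1, Pow(Add(-43, Add(0, -7)), -1))) = Add(22510, Mul(-1, Pow(Add(-43, -7), -1))) = Add(22510, Mul(-1, Pow(-50, -1))) = Add(22510, Mul(-1, Rational(-1, 50))) = Add(22510, Rational(1, 50)) = Rational(1125501, 50)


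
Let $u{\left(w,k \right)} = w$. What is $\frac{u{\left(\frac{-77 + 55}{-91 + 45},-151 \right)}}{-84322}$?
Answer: $- \frac{11}{1939406} \approx -5.6718 \cdot 10^{-6}$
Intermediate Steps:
$\frac{u{\left(\frac{-77 + 55}{-91 + 45},-151 \right)}}{-84322} = \frac{\left(-77 + 55\right) \frac{1}{-91 + 45}}{-84322} = - \frac{22}{-46} \left(- \frac{1}{84322}\right) = \left(-22\right) \left(- \frac{1}{46}\right) \left(- \frac{1}{84322}\right) = \frac{11}{23} \left(- \frac{1}{84322}\right) = - \frac{11}{1939406}$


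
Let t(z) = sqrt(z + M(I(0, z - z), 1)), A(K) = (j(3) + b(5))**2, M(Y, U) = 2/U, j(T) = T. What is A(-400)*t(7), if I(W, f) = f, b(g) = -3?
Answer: 0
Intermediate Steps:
A(K) = 0 (A(K) = (3 - 3)**2 = 0**2 = 0)
t(z) = sqrt(2 + z) (t(z) = sqrt(z + 2/1) = sqrt(z + 2*1) = sqrt(z + 2) = sqrt(2 + z))
A(-400)*t(7) = 0*sqrt(2 + 7) = 0*sqrt(9) = 0*3 = 0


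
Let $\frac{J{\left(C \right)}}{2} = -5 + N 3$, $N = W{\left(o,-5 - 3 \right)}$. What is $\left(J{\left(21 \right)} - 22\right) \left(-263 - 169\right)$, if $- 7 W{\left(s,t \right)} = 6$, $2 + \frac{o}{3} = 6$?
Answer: $\frac{112320}{7} \approx 16046.0$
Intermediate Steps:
$o = 12$ ($o = -6 + 3 \cdot 6 = -6 + 18 = 12$)
$W{\left(s,t \right)} = - \frac{6}{7}$ ($W{\left(s,t \right)} = \left(- \frac{1}{7}\right) 6 = - \frac{6}{7}$)
$N = - \frac{6}{7} \approx -0.85714$
$J{\left(C \right)} = - \frac{106}{7}$ ($J{\left(C \right)} = 2 \left(-5 - \frac{18}{7}\right) = 2 \left(- \frac{53}{7}\right) = - \frac{106}{7}$)
$\left(J{\left(21 \right)} - 22\right) \left(-263 - 169\right) = \left(- \frac{106}{7} - 22\right) \left(-263 - 169\right) = \left(- \frac{260}{7}\right) \left(-432\right) = \frac{112320}{7}$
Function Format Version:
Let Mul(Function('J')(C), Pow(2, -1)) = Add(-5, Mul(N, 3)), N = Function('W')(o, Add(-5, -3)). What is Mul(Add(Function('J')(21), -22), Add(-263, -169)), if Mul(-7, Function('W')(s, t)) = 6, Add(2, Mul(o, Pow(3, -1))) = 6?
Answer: Rational(112320, 7) ≈ 16046.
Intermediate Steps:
o = 12 (o = Add(-6, Mul(3, 6)) = Add(-6, 18) = 12)
Function('W')(s, t) = Rational(-6, 7) (Function('W')(s, t) = Mul(Rational(-1, 7), 6) = Rational(-6, 7))
N = Rational(-6, 7) ≈ -0.85714
Function('J')(C) = Rational(-106, 7) (Function('J')(C) = Mul(2, Add(-5, Mul(Rational(-6, 7), 3))) = Mul(2, Add(-5, Rational(-18, 7))) = Mul(2, Rational(-53, 7)) = Rational(-106, 7))
Mul(Add(Function('J')(21), -22), Add(-263, -169)) = Mul(Add(Rational(-106, 7), -22), Add(-263, -169)) = Mul(Rational(-260, 7), -432) = Rational(112320, 7)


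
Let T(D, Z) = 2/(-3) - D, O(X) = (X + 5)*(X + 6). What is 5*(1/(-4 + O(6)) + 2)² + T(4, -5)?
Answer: 761359/49152 ≈ 15.490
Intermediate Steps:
O(X) = (5 + X)*(6 + X)
T(D, Z) = -⅔ - D (T(D, Z) = 2*(-⅓) - D = -⅔ - D)
5*(1/(-4 + O(6)) + 2)² + T(4, -5) = 5*(1/(-4 + (30 + 6² + 11*6)) + 2)² + (-⅔ - 1*4) = 5*(1/(-4 + (30 + 36 + 66)) + 2)² + (-⅔ - 4) = 5*(1/(-4 + 132) + 2)² - 14/3 = 5*(1/128 + 2)² - 14/3 = 5*(257/128)² - 14/3 = 5*(66049/16384) - 14/3 = 330245/16384 - 14/3 = 761359/49152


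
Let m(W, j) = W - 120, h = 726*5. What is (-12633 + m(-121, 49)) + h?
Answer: -9244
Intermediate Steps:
h = 3630
m(W, j) = -120 + W
(-12633 + m(-121, 49)) + h = (-12633 + (-120 - 121)) + 3630 = (-12633 - 241) + 3630 = -12874 + 3630 = -9244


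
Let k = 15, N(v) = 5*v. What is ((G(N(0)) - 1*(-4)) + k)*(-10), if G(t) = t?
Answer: -190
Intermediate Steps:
((G(N(0)) - 1*(-4)) + k)*(-10) = ((5*0 - 1*(-4)) + 15)*(-10) = ((0 + 4) + 15)*(-10) = (4 + 15)*(-10) = 19*(-10) = -190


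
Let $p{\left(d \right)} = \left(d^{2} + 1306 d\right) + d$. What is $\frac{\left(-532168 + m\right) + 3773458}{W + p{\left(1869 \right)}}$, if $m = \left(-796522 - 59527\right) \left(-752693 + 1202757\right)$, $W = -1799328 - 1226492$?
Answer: $- \frac{192636797923}{1455062} \approx -1.3239 \cdot 10^{5}$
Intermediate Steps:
$W = -3025820$
$p{\left(d \right)} = d^{2} + 1307 d$
$m = -385276837136$ ($m = \left(-856049\right) 450064 = -385276837136$)
$\frac{\left(-532168 + m\right) + 3773458}{W + p{\left(1869 \right)}} = \frac{\left(-532168 - 385276837136\right) + 3773458}{-3025820 + 1869 \left(1307 + 1869\right)} = \frac{-385277369304 + 3773458}{-3025820 + 1869 \cdot 3176} = - \frac{385273595846}{-3025820 + 5935944} = - \frac{385273595846}{2910124} = \left(-385273595846\right) \frac{1}{2910124} = - \frac{192636797923}{1455062}$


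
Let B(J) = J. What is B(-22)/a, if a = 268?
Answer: -11/134 ≈ -0.082090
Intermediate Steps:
B(-22)/a = -22/268 = -22*1/268 = -11/134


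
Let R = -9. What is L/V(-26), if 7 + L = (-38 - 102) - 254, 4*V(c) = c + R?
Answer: 1604/35 ≈ 45.829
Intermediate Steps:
V(c) = -9/4 + c/4 (V(c) = (c - 9)/4 = (-9 + c)/4 = -9/4 + c/4)
L = -401 (L = -7 + ((-38 - 102) - 254) = -7 + (-140 - 254) = -7 - 394 = -401)
L/V(-26) = -401/(-9/4 + (¼)*(-26)) = -401/(-9/4 - 13/2) = -401/(-35/4) = -401*(-4/35) = 1604/35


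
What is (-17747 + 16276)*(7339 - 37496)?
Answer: 44360947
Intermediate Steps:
(-17747 + 16276)*(7339 - 37496) = -1471*(-30157) = 44360947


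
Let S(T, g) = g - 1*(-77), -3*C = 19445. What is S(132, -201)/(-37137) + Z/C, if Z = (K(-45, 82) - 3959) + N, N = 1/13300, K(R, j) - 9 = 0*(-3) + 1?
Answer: 5883563701289/9604315234500 ≈ 0.61260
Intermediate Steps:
C = -19445/3 (C = -⅓*19445 = -19445/3 ≈ -6481.7)
K(R, j) = 10 (K(R, j) = 9 + (0*(-3) + 1) = 9 + (0 + 1) = 9 + 1 = 10)
N = 1/13300 ≈ 7.5188e-5
S(T, g) = 77 + g (S(T, g) = g + 77 = 77 + g)
Z = -52521699/13300 (Z = (10 - 3959) + 1/13300 = -3949 + 1/13300 = -52521699/13300 ≈ -3949.0)
S(132, -201)/(-37137) + Z/C = (77 - 201)/(-37137) - 52521699/(13300*(-19445/3)) = -124*(-1/37137) - 52521699/13300*(-3/19445) = 124/37137 + 157565097/258618500 = 5883563701289/9604315234500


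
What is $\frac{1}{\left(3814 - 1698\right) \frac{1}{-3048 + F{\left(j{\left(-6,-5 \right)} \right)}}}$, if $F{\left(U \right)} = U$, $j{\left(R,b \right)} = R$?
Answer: $- \frac{1527}{1058} \approx -1.4433$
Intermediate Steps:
$\frac{1}{\left(3814 - 1698\right) \frac{1}{-3048 + F{\left(j{\left(-6,-5 \right)} \right)}}} = \frac{1}{\left(3814 - 1698\right) \frac{1}{-3048 - 6}} = \frac{1}{2116 \frac{1}{-3054}} = \frac{1}{2116 \left(- \frac{1}{3054}\right)} = \frac{1}{- \frac{1058}{1527}} = - \frac{1527}{1058}$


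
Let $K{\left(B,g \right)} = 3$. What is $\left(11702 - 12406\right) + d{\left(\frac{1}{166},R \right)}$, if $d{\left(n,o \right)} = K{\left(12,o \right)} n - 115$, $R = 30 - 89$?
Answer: $- \frac{135951}{166} \approx -818.98$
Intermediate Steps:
$R = -59$
$d{\left(n,o \right)} = -115 + 3 n$ ($d{\left(n,o \right)} = 3 n - 115 = -115 + 3 n$)
$\left(11702 - 12406\right) + d{\left(\frac{1}{166},R \right)} = \left(11702 - 12406\right) - \left(115 - \frac{3}{166}\right) = \left(11702 - 12406\right) + \left(-115 + 3 \cdot \frac{1}{166}\right) = \left(11702 - 12406\right) + \left(-115 + \frac{3}{166}\right) = -704 - \frac{19087}{166} = - \frac{135951}{166}$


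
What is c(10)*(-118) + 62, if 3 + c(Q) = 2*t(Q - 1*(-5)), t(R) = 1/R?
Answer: 6004/15 ≈ 400.27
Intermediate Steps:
c(Q) = -3 + 2/(5 + Q) (c(Q) = -3 + 2/(Q - 1*(-5)) = -3 + 2/(Q + 5) = -3 + 2/(5 + Q))
c(10)*(-118) + 62 = ((-13 - 3*10)/(5 + 10))*(-118) + 62 = ((-13 - 30)/15)*(-118) + 62 = ((1/15)*(-43))*(-118) + 62 = -43/15*(-118) + 62 = 5074/15 + 62 = 6004/15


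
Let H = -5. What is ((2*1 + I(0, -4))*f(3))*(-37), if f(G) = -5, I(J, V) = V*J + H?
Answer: -555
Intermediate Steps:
I(J, V) = -5 + J*V (I(J, V) = V*J - 5 = J*V - 5 = -5 + J*V)
((2*1 + I(0, -4))*f(3))*(-37) = ((2*1 + (-5 + 0*(-4)))*(-5))*(-37) = ((2 + (-5 + 0))*(-5))*(-37) = ((2 - 5)*(-5))*(-37) = -3*(-5)*(-37) = 15*(-37) = -555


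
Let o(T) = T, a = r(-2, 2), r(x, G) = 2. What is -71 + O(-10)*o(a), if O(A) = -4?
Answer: -79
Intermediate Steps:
a = 2
-71 + O(-10)*o(a) = -71 - 4*2 = -71 - 8 = -79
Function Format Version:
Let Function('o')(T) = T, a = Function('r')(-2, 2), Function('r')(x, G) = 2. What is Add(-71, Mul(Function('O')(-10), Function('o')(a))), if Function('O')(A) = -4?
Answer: -79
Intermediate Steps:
a = 2
Add(-71, Mul(Function('O')(-10), Function('o')(a))) = Add(-71, Mul(-4, 2)) = Add(-71, -8) = -79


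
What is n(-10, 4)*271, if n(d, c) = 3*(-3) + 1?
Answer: -2168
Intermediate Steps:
n(d, c) = -8 (n(d, c) = -9 + 1 = -8)
n(-10, 4)*271 = -8*271 = -2168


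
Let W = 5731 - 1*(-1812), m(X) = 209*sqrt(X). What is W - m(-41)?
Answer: 7543 - 209*I*sqrt(41) ≈ 7543.0 - 1338.3*I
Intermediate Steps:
W = 7543 (W = 5731 + 1812 = 7543)
W - m(-41) = 7543 - 209*sqrt(-41) = 7543 - 209*I*sqrt(41)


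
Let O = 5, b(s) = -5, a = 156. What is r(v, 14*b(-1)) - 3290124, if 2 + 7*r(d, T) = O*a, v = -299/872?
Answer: -23030090/7 ≈ -3.2900e+6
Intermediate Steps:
v = -299/872 (v = -299*1/872 = -299/872 ≈ -0.34289)
r(d, T) = 778/7 (r(d, T) = -2/7 + (5*156)/7 = -2/7 + (⅐)*780 = -2/7 + 780/7 = 778/7)
r(v, 14*b(-1)) - 3290124 = 778/7 - 3290124 = -23030090/7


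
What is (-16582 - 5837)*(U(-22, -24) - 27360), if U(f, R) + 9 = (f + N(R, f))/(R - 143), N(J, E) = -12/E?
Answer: 1127151476523/1837 ≈ 6.1358e+8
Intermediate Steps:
U(f, R) = -9 + (f - 12/f)/(-143 + R) (U(f, R) = -9 + (f - 12/f)/(R - 143) = -9 + (f - 12/f)/(-143 + R))
(-16582 - 5837)*(U(-22, -24) - 27360) = (-16582 - 5837)*((-12 - 1*(-22)*(-1287 - 1*(-22) + 9*(-24)))/((-22)*(-143 - 24)) - 27360) = -22419*(-1/22*(-12 - 1*(-22)*(-1287 + 22 - 216))/(-167) - 27360) = -22419*(-1/22*(-1/167)*(-12 - 1*(-22)*(-1481)) - 27360) = -22419*(-1/22*(-1/167)*(-12 - 32582) - 27360) = -22419*(-1/22*(-1/167)*(-32594) - 27360) = -22419*(-16297/1837 - 27360) = -22419*(-50276617/1837) = 1127151476523/1837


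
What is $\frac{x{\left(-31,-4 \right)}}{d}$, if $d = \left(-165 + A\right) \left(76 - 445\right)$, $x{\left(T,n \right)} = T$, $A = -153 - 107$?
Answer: $- \frac{31}{156825} \approx -0.00019767$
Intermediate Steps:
$A = -260$ ($A = -153 - 107 = -260$)
$d = 156825$ ($d = \left(-165 - 260\right) \left(76 - 445\right) = \left(-425\right) \left(-369\right) = 156825$)
$\frac{x{\left(-31,-4 \right)}}{d} = - \frac{31}{156825}$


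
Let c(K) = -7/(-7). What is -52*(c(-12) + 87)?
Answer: -4576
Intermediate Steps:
c(K) = 1 (c(K) = -7*(-⅐) = 1)
-52*(c(-12) + 87) = -52*(1 + 87) = -52*88 = -4576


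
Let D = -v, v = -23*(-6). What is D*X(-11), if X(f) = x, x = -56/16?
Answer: 483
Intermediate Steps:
v = 138
x = -7/2 (x = -56*1/16 = -7/2 ≈ -3.5000)
X(f) = -7/2
D = -138 (D = -1*138 = -138)
D*X(-11) = -138*(-7/2) = 483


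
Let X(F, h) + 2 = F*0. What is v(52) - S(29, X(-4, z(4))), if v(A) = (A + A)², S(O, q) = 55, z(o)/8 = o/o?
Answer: 10761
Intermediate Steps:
z(o) = 8 (z(o) = 8*(o/o) = 8*1 = 8)
X(F, h) = -2 (X(F, h) = -2 + F*0 = -2 + 0 = -2)
v(A) = 4*A² (v(A) = (2*A)² = 4*A²)
v(52) - S(29, X(-4, z(4))) = 4*52² - 1*55 = 4*2704 - 55 = 10816 - 55 = 10761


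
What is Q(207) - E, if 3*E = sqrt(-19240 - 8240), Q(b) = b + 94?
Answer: 301 - 2*I*sqrt(6870)/3 ≈ 301.0 - 55.257*I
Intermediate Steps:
Q(b) = 94 + b
E = 2*I*sqrt(6870)/3 (E = sqrt(-19240 - 8240)/3 = sqrt(-27480)/3 = (2*I*sqrt(6870))/3 = 2*I*sqrt(6870)/3 ≈ 55.257*I)
Q(207) - E = (94 + 207) - 2*I*sqrt(6870)/3 = 301 - 2*I*sqrt(6870)/3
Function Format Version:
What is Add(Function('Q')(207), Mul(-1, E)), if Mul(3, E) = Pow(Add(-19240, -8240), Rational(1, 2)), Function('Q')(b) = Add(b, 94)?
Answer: Add(301, Mul(Rational(-2, 3), I, Pow(6870, Rational(1, 2)))) ≈ Add(301.00, Mul(-55.257, I))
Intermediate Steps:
Function('Q')(b) = Add(94, b)
E = Mul(Rational(2, 3), I, Pow(6870, Rational(1, 2))) (E = Mul(Rational(1, 3), Pow(Add(-19240, -8240), Rational(1, 2))) = Mul(Rational(1, 3), Pow(-27480, Rational(1, 2))) = Mul(Rational(1, 3), Mul(2, I, Pow(6870, Rational(1, 2)))) = Mul(Rational(2, 3), I, Pow(6870, Rational(1, 2))) ≈ Mul(55.257, I))
Add(Function('Q')(207), Mul(-1, E)) = Add(Add(94, 207), Mul(-1, Mul(Rational(2, 3), I, Pow(6870, Rational(1, 2))))) = Add(301, Mul(Rational(-2, 3), I, Pow(6870, Rational(1, 2))))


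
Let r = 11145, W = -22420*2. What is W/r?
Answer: -8968/2229 ≈ -4.0233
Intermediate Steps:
W = -44840
W/r = -44840/11145 = -44840*1/11145 = -8968/2229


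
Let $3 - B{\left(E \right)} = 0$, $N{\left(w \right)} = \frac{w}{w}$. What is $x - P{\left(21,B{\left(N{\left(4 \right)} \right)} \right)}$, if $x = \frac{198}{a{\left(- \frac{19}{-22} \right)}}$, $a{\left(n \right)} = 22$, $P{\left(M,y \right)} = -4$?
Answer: $13$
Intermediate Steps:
$N{\left(w \right)} = 1$
$B{\left(E \right)} = 3$ ($B{\left(E \right)} = 3 - 0 = 3 + 0 = 3$)
$x = 9$ ($x = \frac{198}{22} = 198 \cdot \frac{1}{22} = 9$)
$x - P{\left(21,B{\left(N{\left(4 \right)} \right)} \right)} = 9 - -4 = 9 + 4 = 13$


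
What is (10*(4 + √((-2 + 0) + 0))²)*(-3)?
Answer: -420 - 240*I*√2 ≈ -420.0 - 339.41*I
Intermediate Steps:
(10*(4 + √((-2 + 0) + 0))²)*(-3) = (10*(4 + √(-2 + 0))²)*(-3) = (10*(4 + √(-2))²)*(-3) = (10*(4 + I*√2)²)*(-3) = -30*(4 + I*√2)²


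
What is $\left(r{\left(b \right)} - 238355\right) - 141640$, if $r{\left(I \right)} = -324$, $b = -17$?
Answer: $-380319$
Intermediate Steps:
$\left(r{\left(b \right)} - 238355\right) - 141640 = \left(-324 - 238355\right) - 141640 = -238679 - 141640 = -380319$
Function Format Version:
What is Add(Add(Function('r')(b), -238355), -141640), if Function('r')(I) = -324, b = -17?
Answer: -380319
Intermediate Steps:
Add(Add(Function('r')(b), -238355), -141640) = Add(Add(-324, -238355), -141640) = Add(-238679, -141640) = -380319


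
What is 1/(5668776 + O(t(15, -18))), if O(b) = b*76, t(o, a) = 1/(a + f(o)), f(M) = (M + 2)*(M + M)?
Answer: 123/697259467 ≈ 1.7640e-7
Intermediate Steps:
f(M) = 2*M*(2 + M) (f(M) = (2 + M)*(2*M) = 2*M*(2 + M))
t(o, a) = 1/(a + 2*o*(2 + o))
O(b) = 76*b
1/(5668776 + O(t(15, -18))) = 1/(5668776 + 76/(-18 + 2*15*(2 + 15))) = 1/(5668776 + 76/(-18 + 2*15*17)) = 1/(5668776 + 76/(-18 + 510)) = 1/(5668776 + 76/492) = 1/(5668776 + 76*(1/492)) = 1/(5668776 + 19/123) = 1/(697259467/123) = 123/697259467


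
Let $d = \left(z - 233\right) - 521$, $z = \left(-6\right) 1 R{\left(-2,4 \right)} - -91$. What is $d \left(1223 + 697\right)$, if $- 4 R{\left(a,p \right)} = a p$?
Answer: $-1296000$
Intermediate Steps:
$R{\left(a,p \right)} = - \frac{a p}{4}$
$z = 79$ ($z = \left(-6\right) 1 \left(\left(- \frac{1}{4}\right) \left(-2\right) 4\right) - -91 = \left(-6\right) 2 + 91 = -12 + 91 = 79$)
$d = -675$ ($d = \left(79 - 233\right) - 521 = -154 - 521 = -675$)
$d \left(1223 + 697\right) = - 675 \left(1223 + 697\right) = \left(-675\right) 1920 = -1296000$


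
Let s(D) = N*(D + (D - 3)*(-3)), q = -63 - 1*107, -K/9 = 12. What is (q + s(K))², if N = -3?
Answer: 714025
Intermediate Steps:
K = -108 (K = -9*12 = -108)
q = -170 (q = -63 - 107 = -170)
s(D) = -27 + 6*D (s(D) = -3*(D + (D - 3)*(-3)) = -3*(D + (-3 + D)*(-3)) = -3*(D + (9 - 3*D)) = -3*(9 - 2*D) = -27 + 6*D)
(q + s(K))² = (-170 + (-27 + 6*(-108)))² = (-170 + (-27 - 648))² = (-170 - 675)² = (-845)² = 714025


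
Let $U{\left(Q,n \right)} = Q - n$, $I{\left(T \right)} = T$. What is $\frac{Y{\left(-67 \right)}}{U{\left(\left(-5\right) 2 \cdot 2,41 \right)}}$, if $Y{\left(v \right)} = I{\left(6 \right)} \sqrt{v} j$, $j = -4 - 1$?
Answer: $\frac{30 i \sqrt{67}}{61} \approx 4.0256 i$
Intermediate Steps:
$j = -5$ ($j = -4 - 1 = -5$)
$Y{\left(v \right)} = - 30 \sqrt{v}$ ($Y{\left(v \right)} = 6 \sqrt{v} \left(-5\right) = - 30 \sqrt{v}$)
$\frac{Y{\left(-67 \right)}}{U{\left(\left(-5\right) 2 \cdot 2,41 \right)}} = \frac{\left(-30\right) \sqrt{-67}}{\left(-5\right) 2 \cdot 2 - 41} = \frac{\left(-30\right) i \sqrt{67}}{\left(-10\right) 2 - 41} = \frac{\left(-30\right) i \sqrt{67}}{-20 - 41} = \frac{\left(-30\right) i \sqrt{67}}{-61} = - 30 i \sqrt{67} \left(- \frac{1}{61}\right) = \frac{30 i \sqrt{67}}{61}$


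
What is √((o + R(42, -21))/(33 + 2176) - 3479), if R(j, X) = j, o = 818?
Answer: I*√7684251/47 ≈ 58.98*I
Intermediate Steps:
√((o + R(42, -21))/(33 + 2176) - 3479) = √((818 + 42)/(33 + 2176) - 3479) = √(860/2209 - 3479) = √(-7684251/2209) = I*√7684251/47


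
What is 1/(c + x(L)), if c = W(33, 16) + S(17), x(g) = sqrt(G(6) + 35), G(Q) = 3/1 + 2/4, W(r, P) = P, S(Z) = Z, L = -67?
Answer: 6/191 - sqrt(154)/2101 ≈ 0.025507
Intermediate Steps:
G(Q) = 7/2 (G(Q) = 3*1 + 2*(1/4) = 3 + 1/2 = 7/2)
x(g) = sqrt(154)/2 (x(g) = sqrt(7/2 + 35) = sqrt(77/2) = sqrt(154)/2)
c = 33 (c = 16 + 17 = 33)
1/(c + x(L)) = 1/(33 + sqrt(154)/2)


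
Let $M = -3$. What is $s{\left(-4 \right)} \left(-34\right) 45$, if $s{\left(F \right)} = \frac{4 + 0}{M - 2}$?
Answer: $1224$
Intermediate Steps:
$s{\left(F \right)} = - \frac{4}{5}$ ($s{\left(F \right)} = \frac{4 + 0}{-3 - 2} = \frac{4}{-5} = 4 \left(- \frac{1}{5}\right) = - \frac{4}{5}$)
$s{\left(-4 \right)} \left(-34\right) 45 = \left(- \frac{4}{5}\right) \left(-34\right) 45 = \frac{136}{5} \cdot 45 = 1224$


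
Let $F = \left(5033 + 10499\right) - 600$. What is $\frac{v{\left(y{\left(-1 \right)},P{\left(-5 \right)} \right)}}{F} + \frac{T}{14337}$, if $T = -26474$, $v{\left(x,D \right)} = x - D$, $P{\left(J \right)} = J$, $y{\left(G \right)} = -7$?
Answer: $- \frac{197669221}{107040042} \approx -1.8467$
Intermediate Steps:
$F = 14932$ ($F = 15532 - 600 = 14932$)
$\frac{v{\left(y{\left(-1 \right)},P{\left(-5 \right)} \right)}}{F} + \frac{T}{14337} = \frac{-7 - -5}{14932} - \frac{26474}{14337} = \left(-7 + 5\right) \frac{1}{14932} - \frac{26474}{14337} = \left(-2\right) \frac{1}{14932} - \frac{26474}{14337} = - \frac{1}{7466} - \frac{26474}{14337} = - \frac{197669221}{107040042}$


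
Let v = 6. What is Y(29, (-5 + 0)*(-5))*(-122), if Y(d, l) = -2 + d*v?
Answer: -20984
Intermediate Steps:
Y(d, l) = -2 + 6*d (Y(d, l) = -2 + d*6 = -2 + 6*d)
Y(29, (-5 + 0)*(-5))*(-122) = (-2 + 6*29)*(-122) = (-2 + 174)*(-122) = 172*(-122) = -20984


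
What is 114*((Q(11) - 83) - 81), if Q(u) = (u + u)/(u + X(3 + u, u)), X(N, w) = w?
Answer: -18582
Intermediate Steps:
Q(u) = 1 (Q(u) = (u + u)/(u + u) = (2*u)/((2*u)) = (2*u)*(1/(2*u)) = 1)
114*((Q(11) - 83) - 81) = 114*((1 - 83) - 81) = 114*(-82 - 81) = 114*(-163) = -18582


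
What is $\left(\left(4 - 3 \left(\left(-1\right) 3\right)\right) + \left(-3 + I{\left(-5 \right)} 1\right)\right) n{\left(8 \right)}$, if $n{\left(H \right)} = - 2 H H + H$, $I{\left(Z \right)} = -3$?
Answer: $-840$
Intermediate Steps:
$n{\left(H \right)} = H - 2 H^{2}$ ($n{\left(H \right)} = - 2 H^{2} + H = H - 2 H^{2}$)
$\left(\left(4 - 3 \left(\left(-1\right) 3\right)\right) + \left(-3 + I{\left(-5 \right)} 1\right)\right) n{\left(8 \right)} = \left(\left(4 - 3 \left(\left(-1\right) 3\right)\right) - 6\right) 8 \left(1 - 16\right) = \left(\left(4 - -9\right) - 6\right) 8 \left(1 - 16\right) = \left(\left(4 + 9\right) - 6\right) 8 \left(-15\right) = \left(13 - 6\right) \left(-120\right) = 7 \left(-120\right) = -840$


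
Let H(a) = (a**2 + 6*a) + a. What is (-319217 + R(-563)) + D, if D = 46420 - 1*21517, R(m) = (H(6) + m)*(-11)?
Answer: -288979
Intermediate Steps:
H(a) = a**2 + 7*a
R(m) = -858 - 11*m (R(m) = (6*(7 + 6) + m)*(-11) = (6*13 + m)*(-11) = (78 + m)*(-11) = -858 - 11*m)
D = 24903 (D = 46420 - 21517 = 24903)
(-319217 + R(-563)) + D = (-319217 + (-858 - 11*(-563))) + 24903 = (-319217 + (-858 + 6193)) + 24903 = (-319217 + 5335) + 24903 = -313882 + 24903 = -288979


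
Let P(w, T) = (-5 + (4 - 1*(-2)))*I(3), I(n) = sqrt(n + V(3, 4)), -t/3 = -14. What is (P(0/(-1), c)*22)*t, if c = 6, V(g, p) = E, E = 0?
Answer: 924*sqrt(3) ≈ 1600.4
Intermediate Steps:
t = 42 (t = -3*(-14) = 42)
V(g, p) = 0
I(n) = sqrt(n) (I(n) = sqrt(n + 0) = sqrt(n))
P(w, T) = sqrt(3) (P(w, T) = (-5 + (4 - 1*(-2)))*sqrt(3) = (-5 + (4 + 2))*sqrt(3) = (-5 + 6)*sqrt(3) = 1*sqrt(3) = sqrt(3))
(P(0/(-1), c)*22)*t = (sqrt(3)*22)*42 = (22*sqrt(3))*42 = 924*sqrt(3)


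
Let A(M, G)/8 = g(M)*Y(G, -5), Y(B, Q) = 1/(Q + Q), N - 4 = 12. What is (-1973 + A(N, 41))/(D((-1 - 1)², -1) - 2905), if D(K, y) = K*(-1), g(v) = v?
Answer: 9929/14545 ≈ 0.68264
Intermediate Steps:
N = 16 (N = 4 + 12 = 16)
Y(B, Q) = 1/(2*Q)
A(M, G) = -4*M/5 (A(M, G) = 8*(M*((½)/(-5))) = 8*(M*((½)*(-⅕))) = 8*(M*(-⅒)) = 8*(-M/10) = -4*M/5)
D(K, y) = -K
(-1973 + A(N, 41))/(D((-1 - 1)², -1) - 2905) = (-1973 - ⅘*16)/(-(-1 - 1)² - 2905) = (-1973 - 64/5)/(-1*(-2)² - 2905) = -9929/(5*(-1*4 - 2905)) = -9929/(5*(-4 - 2905)) = -9929/5/(-2909) = -9929/5*(-1/2909) = 9929/14545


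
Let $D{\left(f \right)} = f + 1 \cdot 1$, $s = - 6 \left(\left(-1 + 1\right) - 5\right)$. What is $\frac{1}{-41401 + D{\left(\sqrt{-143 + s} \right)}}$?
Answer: $- \frac{41400}{1713960113} - \frac{i \sqrt{113}}{1713960113} \approx -2.4155 \cdot 10^{-5} - 6.2021 \cdot 10^{-9} i$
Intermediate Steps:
$s = 30$ ($s = - 6 \left(0 - 5\right) = \left(-6\right) \left(-5\right) = 30$)
$D{\left(f \right)} = 1 + f$ ($D{\left(f \right)} = f + 1 = 1 + f$)
$\frac{1}{-41401 + D{\left(\sqrt{-143 + s} \right)}} = \frac{1}{-41401 + \left(1 + \sqrt{-143 + 30}\right)} = \frac{1}{-41401 + \left(1 + \sqrt{-113}\right)} = \frac{1}{-41401 + \left(1 + i \sqrt{113}\right)} = \frac{1}{-41400 + i \sqrt{113}}$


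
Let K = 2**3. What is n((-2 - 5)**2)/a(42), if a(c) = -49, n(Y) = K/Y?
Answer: -8/2401 ≈ -0.0033319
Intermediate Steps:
K = 8
n(Y) = 8/Y
n((-2 - 5)**2)/a(42) = (8/((-2 - 5)**2))/(-49) = (8/((-7)**2))*(-1/49) = (8/49)*(-1/49) = -8/2401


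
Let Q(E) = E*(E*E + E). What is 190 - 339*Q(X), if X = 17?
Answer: -1763288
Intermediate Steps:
Q(E) = E*(E + E²) (Q(E) = E*(E² + E) = E*(E + E²))
190 - 339*Q(X) = 190 - 339*17²*(1 + 17) = 190 - 97971*18 = 190 - 339*5202 = 190 - 1763478 = -1763288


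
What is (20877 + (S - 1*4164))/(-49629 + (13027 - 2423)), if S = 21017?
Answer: -1078/1115 ≈ -0.96682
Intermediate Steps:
(20877 + (S - 1*4164))/(-49629 + (13027 - 2423)) = (20877 + (21017 - 1*4164))/(-49629 + (13027 - 2423)) = (20877 + (21017 - 4164))/(-49629 + 10604) = (20877 + 16853)/(-39025) = 37730*(-1/39025) = -1078/1115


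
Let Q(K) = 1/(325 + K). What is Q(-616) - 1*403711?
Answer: -117479902/291 ≈ -4.0371e+5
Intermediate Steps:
Q(-616) - 1*403711 = 1/(325 - 616) - 1*403711 = 1/(-291) - 403711 = -1/291 - 403711 = -117479902/291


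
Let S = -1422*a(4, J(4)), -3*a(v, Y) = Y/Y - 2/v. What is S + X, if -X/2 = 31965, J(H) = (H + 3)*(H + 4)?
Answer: -63693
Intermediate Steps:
J(H) = (3 + H)*(4 + H)
a(v, Y) = -⅓ + 2/(3*v) (a(v, Y) = -(Y/Y - 2/v)/3 = -(1 - 2/v)/3 = -⅓ + 2/(3*v))
S = 237 (S = -474*(2 - 1*4)/4 = -474*(2 - 4)/4 = -474*(-2)/4 = -1422*(-⅙) = 237)
X = -63930 (X = -2*31965 = -63930)
S + X = 237 - 63930 = -63693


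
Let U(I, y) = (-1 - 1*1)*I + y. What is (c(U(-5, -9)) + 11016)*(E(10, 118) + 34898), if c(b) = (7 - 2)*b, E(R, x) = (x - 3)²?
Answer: 530363583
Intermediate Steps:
E(R, x) = (-3 + x)²
U(I, y) = y - 2*I (U(I, y) = (-1 - 1)*I + y = -2*I + y = y - 2*I)
c(b) = 5*b
(c(U(-5, -9)) + 11016)*(E(10, 118) + 34898) = (5*(-9 - 2*(-5)) + 11016)*((-3 + 118)² + 34898) = (5*(-9 + 10) + 11016)*(115² + 34898) = (5*1 + 11016)*(13225 + 34898) = (5 + 11016)*48123 = 11021*48123 = 530363583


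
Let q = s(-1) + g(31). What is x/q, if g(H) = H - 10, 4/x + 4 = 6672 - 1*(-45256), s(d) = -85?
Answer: -1/830784 ≈ -1.2037e-6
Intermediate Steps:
x = 1/12981 (x = 4/(-4 + (6672 - 1*(-45256))) = 4/(-4 + (6672 + 45256)) = 4/(-4 + 51928) = 4/51924 = 4*(1/51924) = 1/12981 ≈ 7.7036e-5)
g(H) = -10 + H
q = -64 (q = -85 + (-10 + 31) = -85 + 21 = -64)
x/q = (1/12981)/(-64) = (1/12981)*(-1/64) = -1/830784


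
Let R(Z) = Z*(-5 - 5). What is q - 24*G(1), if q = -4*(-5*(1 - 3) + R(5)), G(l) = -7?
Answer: 328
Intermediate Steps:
R(Z) = -10*Z (R(Z) = Z*(-10) = -10*Z)
q = 160 (q = -4*(-5*(1 - 3) - 10*5) = -4*(-5*(-2) - 50) = -4*(10 - 50) = -4*(-40) = 160)
q - 24*G(1) = 160 - 24*(-7) = 160 + 168 = 328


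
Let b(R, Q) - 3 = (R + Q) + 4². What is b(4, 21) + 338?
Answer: 382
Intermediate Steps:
b(R, Q) = 19 + Q + R (b(R, Q) = 3 + ((R + Q) + 4²) = 3 + ((Q + R) + 16) = 3 + (16 + Q + R) = 19 + Q + R)
b(4, 21) + 338 = (19 + 21 + 4) + 338 = 44 + 338 = 382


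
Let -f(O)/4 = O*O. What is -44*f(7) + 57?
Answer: 8681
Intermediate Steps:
f(O) = -4*O**2 (f(O) = -4*O*O = -4*O**2)
-44*f(7) + 57 = -(-176)*7**2 + 57 = -(-176)*49 + 57 = -44*(-196) + 57 = 8624 + 57 = 8681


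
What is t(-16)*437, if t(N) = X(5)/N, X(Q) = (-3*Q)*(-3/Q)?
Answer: -3933/16 ≈ -245.81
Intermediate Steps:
X(Q) = 9
t(N) = 9/N
t(-16)*437 = (9/(-16))*437 = (9*(-1/16))*437 = -9/16*437 = -3933/16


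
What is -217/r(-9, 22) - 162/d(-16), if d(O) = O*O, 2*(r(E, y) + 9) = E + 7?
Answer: 13483/640 ≈ 21.067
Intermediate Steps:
r(E, y) = -11/2 + E/2 (r(E, y) = -9 + (E + 7)/2 = -9 + (7 + E)/2 = -9 + (7/2 + E/2) = -11/2 + E/2)
d(O) = O**2
-217/r(-9, 22) - 162/d(-16) = -217/(-11/2 + (1/2)*(-9)) - 162/((-16)**2) = -217/(-11/2 - 9/2) - 162/256 = -217/(-10) - 162*1/256 = -217*(-1/10) - 81/128 = 217/10 - 81/128 = 13483/640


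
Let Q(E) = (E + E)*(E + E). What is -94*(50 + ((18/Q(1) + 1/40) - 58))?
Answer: 6533/20 ≈ 326.65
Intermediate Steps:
Q(E) = 4*E² (Q(E) = (2*E)*(2*E) = 4*E²)
-94*(50 + ((18/Q(1) + 1/40) - 58)) = -94*(50 + ((18/((4*1²)) + 1/40) - 58)) = -94*(50 + ((18/((4*1)) + 1*(1/40)) - 58)) = -94*(50 + ((18/4 + 1/40) - 58)) = -94*(50 + ((18*(¼) + 1/40) - 58)) = -94*(50 + ((9/2 + 1/40) - 58)) = -94*(50 + (181/40 - 58)) = -94*(50 - 2139/40) = -94*(-139/40) = 6533/20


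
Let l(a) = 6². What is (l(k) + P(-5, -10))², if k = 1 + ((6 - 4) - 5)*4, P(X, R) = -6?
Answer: 900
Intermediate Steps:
k = -11 (k = 1 + (2 - 5)*4 = 1 - 3*4 = 1 - 12 = -11)
l(a) = 36
(l(k) + P(-5, -10))² = (36 - 6)² = 30² = 900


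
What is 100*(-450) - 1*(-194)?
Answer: -44806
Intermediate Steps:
100*(-450) - 1*(-194) = -45000 + 194 = -44806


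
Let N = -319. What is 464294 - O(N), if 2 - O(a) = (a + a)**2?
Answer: 871336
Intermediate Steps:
O(a) = 2 - 4*a**2 (O(a) = 2 - (a + a)**2 = 2 - (2*a)**2 = 2 - 4*a**2)
464294 - O(N) = 464294 - (2 - 4*(-319)**2) = 464294 - (2 - 4*101761) = 464294 - (2 - 407044) = 464294 - 1*(-407042) = 464294 + 407042 = 871336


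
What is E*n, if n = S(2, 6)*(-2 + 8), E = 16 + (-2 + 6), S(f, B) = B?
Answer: 720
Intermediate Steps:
E = 20 (E = 16 + 4 = 20)
n = 36 (n = 6*(-2 + 8) = 6*6 = 36)
E*n = 20*36 = 720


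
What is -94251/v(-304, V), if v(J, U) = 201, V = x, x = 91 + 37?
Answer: -31417/67 ≈ -468.91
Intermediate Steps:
x = 128
V = 128
-94251/v(-304, V) = -94251/201 = -94251*1/201 = -31417/67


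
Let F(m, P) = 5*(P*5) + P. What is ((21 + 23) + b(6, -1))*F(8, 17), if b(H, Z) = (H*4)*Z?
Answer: 8840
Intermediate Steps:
F(m, P) = 26*P (F(m, P) = 5*(5*P) + P = 25*P + P = 26*P)
b(H, Z) = 4*H*Z (b(H, Z) = (4*H)*Z = 4*H*Z)
((21 + 23) + b(6, -1))*F(8, 17) = ((21 + 23) + 4*6*(-1))*(26*17) = (44 - 24)*442 = 20*442 = 8840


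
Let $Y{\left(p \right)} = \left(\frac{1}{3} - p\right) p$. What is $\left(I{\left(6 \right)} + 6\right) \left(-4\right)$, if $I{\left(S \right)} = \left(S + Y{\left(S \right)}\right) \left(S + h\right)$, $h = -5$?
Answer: $88$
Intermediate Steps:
$Y{\left(p \right)} = p \left(\frac{1}{3} - p\right)$ ($Y{\left(p \right)} = \left(\frac{1}{3} - p\right) p = p \left(\frac{1}{3} - p\right)$)
$I{\left(S \right)} = \left(-5 + S\right) \left(S + S \left(\frac{1}{3} - S\right)\right)$ ($I{\left(S \right)} = \left(S + S \left(\frac{1}{3} - S\right)\right) \left(S - 5\right) = \left(S + S \left(\frac{1}{3} - S\right)\right) \left(-5 + S\right) = \left(-5 + S\right) \left(S + S \left(\frac{1}{3} - S\right)\right)$)
$\left(I{\left(6 \right)} + 6\right) \left(-4\right) = \left(\frac{1}{3} \cdot 6 \left(-20 - 3 \cdot 6^{2} + 19 \cdot 6\right) + 6\right) \left(-4\right) = \left(\frac{1}{3} \cdot 6 \left(-20 - 108 + 114\right) + 6\right) \left(-4\right) = \left(\frac{1}{3} \cdot 6 \left(-14\right) + 6\right) \left(-4\right) = \left(-28 + 6\right) \left(-4\right) = \left(-22\right) \left(-4\right) = 88$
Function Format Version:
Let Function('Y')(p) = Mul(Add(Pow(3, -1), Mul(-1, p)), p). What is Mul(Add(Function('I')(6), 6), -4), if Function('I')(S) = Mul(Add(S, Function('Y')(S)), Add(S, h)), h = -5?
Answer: 88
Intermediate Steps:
Function('Y')(p) = Mul(p, Add(Rational(1, 3), Mul(-1, p))) (Function('Y')(p) = Mul(Add(Rational(1, 3), Mul(-1, p)), p) = Mul(p, Add(Rational(1, 3), Mul(-1, p))))
Function('I')(S) = Mul(Add(-5, S), Add(S, Mul(S, Add(Rational(1, 3), Mul(-1, S))))) (Function('I')(S) = Mul(Add(S, Mul(S, Add(Rational(1, 3), Mul(-1, S)))), Add(S, -5)) = Mul(Add(S, Mul(S, Add(Rational(1, 3), Mul(-1, S)))), Add(-5, S)) = Mul(Add(-5, S), Add(S, Mul(S, Add(Rational(1, 3), Mul(-1, S))))))
Mul(Add(Function('I')(6), 6), -4) = Mul(Add(Mul(Rational(1, 3), 6, Add(-20, Mul(-3, Pow(6, 2)), Mul(19, 6))), 6), -4) = Mul(Add(Mul(Rational(1, 3), 6, Add(-20, Mul(-3, 36), 114)), 6), -4) = Mul(Add(Mul(Rational(1, 3), 6, Add(-20, -108, 114)), 6), -4) = Mul(Add(Mul(Rational(1, 3), 6, -14), 6), -4) = Mul(Add(-28, 6), -4) = Mul(-22, -4) = 88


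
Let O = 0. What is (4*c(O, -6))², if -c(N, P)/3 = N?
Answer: 0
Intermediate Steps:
c(N, P) = -3*N
(4*c(O, -6))² = (4*(-3*0))² = (4*0)² = 0² = 0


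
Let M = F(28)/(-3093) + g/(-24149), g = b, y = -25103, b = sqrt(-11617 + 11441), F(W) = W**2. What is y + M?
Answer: -77644363/3093 - 4*I*sqrt(11)/24149 ≈ -25103.0 - 0.00054936*I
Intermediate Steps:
b = 4*I*sqrt(11) (b = sqrt(-176) = 4*I*sqrt(11) ≈ 13.266*I)
g = 4*I*sqrt(11) ≈ 13.266*I
M = -784/3093 - 4*I*sqrt(11)/24149 (M = 28**2/(-3093) + (4*I*sqrt(11))/(-24149) = 784*(-1/3093) + (4*I*sqrt(11))*(-1/24149) = -784/3093 - 4*I*sqrt(11)/24149 ≈ -0.25348 - 0.00054936*I)
y + M = -25103 + (-784/3093 - 4*I*sqrt(11)/24149) = -77644363/3093 - 4*I*sqrt(11)/24149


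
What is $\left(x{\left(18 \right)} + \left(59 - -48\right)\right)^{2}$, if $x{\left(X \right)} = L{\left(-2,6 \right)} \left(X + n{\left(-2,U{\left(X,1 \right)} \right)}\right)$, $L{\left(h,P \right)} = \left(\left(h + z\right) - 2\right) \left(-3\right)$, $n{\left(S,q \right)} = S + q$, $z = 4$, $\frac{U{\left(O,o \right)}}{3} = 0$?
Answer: $11449$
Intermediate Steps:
$U{\left(O,o \right)} = 0$ ($U{\left(O,o \right)} = 3 \cdot 0 = 0$)
$L{\left(h,P \right)} = -6 - 3 h$ ($L{\left(h,P \right)} = \left(\left(h + 4\right) - 2\right) \left(-3\right) = \left(\left(4 + h\right) - 2\right) \left(-3\right) = \left(2 + h\right) \left(-3\right) = -6 - 3 h$)
$x{\left(X \right)} = 0$ ($x{\left(X \right)} = \left(-6 - -6\right) \left(X + \left(-2 + 0\right)\right) = \left(-6 + 6\right) \left(X - 2\right) = 0 \left(-2 + X\right) = 0$)
$\left(x{\left(18 \right)} + \left(59 - -48\right)\right)^{2} = \left(0 + \left(59 - -48\right)\right)^{2} = \left(0 + \left(59 + 48\right)\right)^{2} = \left(0 + 107\right)^{2} = 107^{2} = 11449$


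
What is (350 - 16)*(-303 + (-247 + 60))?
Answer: -163660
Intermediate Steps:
(350 - 16)*(-303 + (-247 + 60)) = 334*(-303 - 187) = 334*(-490) = -163660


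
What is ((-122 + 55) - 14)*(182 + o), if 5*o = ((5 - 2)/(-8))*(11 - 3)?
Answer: -73467/5 ≈ -14693.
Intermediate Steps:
o = -⅗ (o = (((5 - 2)/(-8))*(11 - 3))/5 = ((3*(-⅛))*8)/5 = (-3/8*8)/5 = (⅕)*(-3) = -⅗ ≈ -0.60000)
((-122 + 55) - 14)*(182 + o) = ((-122 + 55) - 14)*(182 - ⅗) = (-67 - 14)*(907/5) = -81*907/5 = -73467/5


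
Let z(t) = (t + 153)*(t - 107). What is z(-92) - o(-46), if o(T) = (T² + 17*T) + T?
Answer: -13427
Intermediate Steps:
o(T) = T² + 18*T
z(t) = (-107 + t)*(153 + t) (z(t) = (153 + t)*(-107 + t) = (-107 + t)*(153 + t))
z(-92) - o(-46) = (-16371 + (-92)² + 46*(-92)) - (-46)*(18 - 46) = (-16371 + 8464 - 4232) - (-46)*(-28) = -12139 - 1*1288 = -12139 - 1288 = -13427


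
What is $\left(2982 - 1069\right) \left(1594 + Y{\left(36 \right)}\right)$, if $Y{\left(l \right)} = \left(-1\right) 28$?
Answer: $2995758$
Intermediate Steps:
$Y{\left(l \right)} = -28$
$\left(2982 - 1069\right) \left(1594 + Y{\left(36 \right)}\right) = \left(2982 - 1069\right) \left(1594 - 28\right) = 1913 \cdot 1566 = 2995758$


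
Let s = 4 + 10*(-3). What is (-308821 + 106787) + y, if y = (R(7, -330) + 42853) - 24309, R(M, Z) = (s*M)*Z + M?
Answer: -123423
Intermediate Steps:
s = -26 (s = 4 - 30 = -26)
R(M, Z) = M - 26*M*Z (R(M, Z) = (-26*M)*Z + M = -26*M*Z + M = M - 26*M*Z)
y = 78611 (y = (7*(1 - 26*(-330)) + 42853) - 24309 = (7*(1 + 8580) + 42853) - 24309 = (7*8581 + 42853) - 24309 = (60067 + 42853) - 24309 = 102920 - 24309 = 78611)
(-308821 + 106787) + y = (-308821 + 106787) + 78611 = -202034 + 78611 = -123423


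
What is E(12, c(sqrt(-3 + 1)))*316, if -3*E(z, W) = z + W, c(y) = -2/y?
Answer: -1264 - 316*I*sqrt(2)/3 ≈ -1264.0 - 148.96*I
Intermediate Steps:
E(z, W) = -W/3 - z/3 (E(z, W) = -(z + W)/3 = -(W + z)/3 = -W/3 - z/3)
E(12, c(sqrt(-3 + 1)))*316 = (-(-2)/(3*(sqrt(-3 + 1))) - 1/3*12)*316 = (-(-2)/(3*(sqrt(-2))) - 4)*316 = (-(-2)/(3*(I*sqrt(2))) - 4)*316 = (-(-2)*(-I*sqrt(2)/2)/3 - 4)*316 = (-I*sqrt(2)/3 - 4)*316 = (-4 - I*sqrt(2)/3)*316 = -1264 - 316*I*sqrt(2)/3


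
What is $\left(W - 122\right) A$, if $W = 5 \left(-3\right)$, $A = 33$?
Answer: $-4521$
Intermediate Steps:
$W = -15$
$\left(W - 122\right) A = \left(-15 - 122\right) 33 = \left(-137\right) 33 = -4521$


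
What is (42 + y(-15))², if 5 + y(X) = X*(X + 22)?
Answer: 4624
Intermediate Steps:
y(X) = -5 + X*(22 + X) (y(X) = -5 + X*(X + 22) = -5 + X*(22 + X))
(42 + y(-15))² = (42 + (-5 + (-15)² + 22*(-15)))² = (42 + (-5 + 225 - 330))² = (42 - 110)² = (-68)² = 4624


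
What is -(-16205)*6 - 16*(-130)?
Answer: 99310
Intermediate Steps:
-(-16205)*6 - 16*(-130) = -3241*(-30) + 2080 = 97230 + 2080 = 99310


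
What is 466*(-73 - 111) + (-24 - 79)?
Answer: -85847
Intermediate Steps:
466*(-73 - 111) + (-24 - 79) = 466*(-184) - 103 = -85744 - 103 = -85847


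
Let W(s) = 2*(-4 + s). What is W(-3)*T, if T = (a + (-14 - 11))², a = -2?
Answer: -10206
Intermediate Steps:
W(s) = -8 + 2*s
T = 729 (T = (-2 + (-14 - 11))² = (-2 - 25)² = (-27)² = 729)
W(-3)*T = (-8 + 2*(-3))*729 = (-8 - 6)*729 = -14*729 = -10206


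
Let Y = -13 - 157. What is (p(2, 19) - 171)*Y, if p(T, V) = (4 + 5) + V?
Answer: 24310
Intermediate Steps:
p(T, V) = 9 + V
Y = -170
(p(2, 19) - 171)*Y = ((9 + 19) - 171)*(-170) = (28 - 171)*(-170) = -143*(-170) = 24310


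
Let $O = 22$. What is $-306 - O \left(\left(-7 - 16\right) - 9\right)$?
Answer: $398$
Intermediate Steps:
$-306 - O \left(\left(-7 - 16\right) - 9\right) = -306 - 22 \left(\left(-7 - 16\right) - 9\right) = -306 - 22 \left(-23 - 9\right) = -306 - 22 \left(-32\right) = -306 - -704 = -306 + 704 = 398$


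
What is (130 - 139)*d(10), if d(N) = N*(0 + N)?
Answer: -900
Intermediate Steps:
d(N) = N² (d(N) = N*N = N²)
(130 - 139)*d(10) = (130 - 139)*10² = -9*100 = -900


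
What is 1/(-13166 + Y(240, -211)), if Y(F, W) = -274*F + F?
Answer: -1/78686 ≈ -1.2709e-5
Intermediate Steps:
Y(F, W) = -273*F
1/(-13166 + Y(240, -211)) = 1/(-13166 - 273*240) = 1/(-13166 - 65520) = 1/(-78686) = -1/78686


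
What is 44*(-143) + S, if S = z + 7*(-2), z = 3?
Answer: -6303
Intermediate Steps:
S = -11 (S = 3 + 7*(-2) = 3 - 14 = -11)
44*(-143) + S = 44*(-143) - 11 = -6292 - 11 = -6303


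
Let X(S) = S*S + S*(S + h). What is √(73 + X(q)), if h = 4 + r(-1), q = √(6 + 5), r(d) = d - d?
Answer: √(95 + 4*√11) ≈ 10.405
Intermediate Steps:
r(d) = 0
q = √11 ≈ 3.3166
h = 4 (h = 4 + 0 = 4)
X(S) = S² + S*(4 + S) (X(S) = S*S + S*(S + 4) = S² + S*(4 + S))
√(73 + X(q)) = √(73 + 2*√11*(2 + √11))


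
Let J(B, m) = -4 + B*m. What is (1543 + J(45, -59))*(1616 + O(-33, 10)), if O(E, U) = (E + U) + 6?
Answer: -1784484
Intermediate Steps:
O(E, U) = 6 + E + U
(1543 + J(45, -59))*(1616 + O(-33, 10)) = (1543 + (-4 + 45*(-59)))*(1616 + (6 - 33 + 10)) = (1543 + (-4 - 2655))*(1616 - 17) = (1543 - 2659)*1599 = -1116*1599 = -1784484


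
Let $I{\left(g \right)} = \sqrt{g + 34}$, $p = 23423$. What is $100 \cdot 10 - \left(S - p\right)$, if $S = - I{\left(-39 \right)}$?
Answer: $24423 + i \sqrt{5} \approx 24423.0 + 2.2361 i$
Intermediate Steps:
$I{\left(g \right)} = \sqrt{34 + g}$
$S = - i \sqrt{5}$ ($S = - \sqrt{34 - 39} = - \sqrt{-5} = - i \sqrt{5} \approx - 2.2361 i$)
$100 \cdot 10 - \left(S - p\right) = 100 \cdot 10 - \left(- i \sqrt{5} - 23423\right) = 1000 - \left(- i \sqrt{5} - 23423\right) = 1000 - \left(-23423 - i \sqrt{5}\right) = 1000 + \left(23423 + i \sqrt{5}\right) = 24423 + i \sqrt{5}$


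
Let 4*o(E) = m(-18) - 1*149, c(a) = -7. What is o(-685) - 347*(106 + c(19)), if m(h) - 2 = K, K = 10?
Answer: -137549/4 ≈ -34387.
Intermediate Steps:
m(h) = 12 (m(h) = 2 + 10 = 12)
o(E) = -137/4 (o(E) = (12 - 1*149)/4 = (12 - 149)/4 = (¼)*(-137) = -137/4)
o(-685) - 347*(106 + c(19)) = -137/4 - 347*(106 - 7) = -137/4 - 347*99 = -137/4 - 34353 = -137549/4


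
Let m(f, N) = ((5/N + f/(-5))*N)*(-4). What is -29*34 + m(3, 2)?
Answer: -5006/5 ≈ -1001.2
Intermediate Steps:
m(f, N) = -4*N*(5/N - f/5) (m(f, N) = ((5/N + f*(-⅕))*N)*(-4) = ((5/N - f/5)*N)*(-4) = (N*(5/N - f/5))*(-4) = -4*N*(5/N - f/5))
-29*34 + m(3, 2) = -29*34 + (-20 + (⅘)*2*3) = -986 + (-20 + 24/5) = -986 - 76/5 = -5006/5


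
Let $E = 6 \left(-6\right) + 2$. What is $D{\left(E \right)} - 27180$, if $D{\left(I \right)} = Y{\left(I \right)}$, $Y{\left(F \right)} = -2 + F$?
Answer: $-27216$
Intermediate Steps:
$E = -34$ ($E = -36 + 2 = -34$)
$D{\left(I \right)} = -2 + I$
$D{\left(E \right)} - 27180 = \left(-2 - 34\right) - 27180 = -36 - 27180 = -27216$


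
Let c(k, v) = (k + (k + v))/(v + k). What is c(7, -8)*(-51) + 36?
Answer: 342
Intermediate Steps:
c(k, v) = (v + 2*k)/(k + v)
c(7, -8)*(-51) + 36 = ((-8 + 2*7)/(7 - 8))*(-51) + 36 = ((-8 + 14)/(-1))*(-51) + 36 = -1*6*(-51) + 36 = -6*(-51) + 36 = 306 + 36 = 342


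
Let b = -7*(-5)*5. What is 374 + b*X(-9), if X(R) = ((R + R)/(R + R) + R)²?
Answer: 11574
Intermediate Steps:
X(R) = (1 + R)² (X(R) = ((2*R)/((2*R)) + R)² = ((2*R)*(1/(2*R)) + R)² = (1 + R)²)
b = 175 (b = 35*5 = 175)
374 + b*X(-9) = 374 + 175*(1 - 9)² = 374 + 175*(-8)² = 374 + 175*64 = 374 + 11200 = 11574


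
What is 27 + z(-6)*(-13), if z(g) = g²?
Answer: -441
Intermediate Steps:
27 + z(-6)*(-13) = 27 + (-6)²*(-13) = 27 + 36*(-13) = 27 - 468 = -441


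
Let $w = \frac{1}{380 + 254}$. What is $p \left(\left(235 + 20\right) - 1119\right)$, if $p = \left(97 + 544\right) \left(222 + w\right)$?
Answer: $- \frac{38975087088}{317} \approx -1.2295 \cdot 10^{8}$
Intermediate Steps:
$w = \frac{1}{634} \approx 0.0015773$
$p = \frac{90220109}{634}$ ($p = \left(97 + 544\right) \left(222 + \frac{1}{634}\right) = 641 \cdot \frac{140749}{634} = \frac{90220109}{634} \approx 1.423 \cdot 10^{5}$)
$p \left(\left(235 + 20\right) - 1119\right) = \frac{90220109 \left(\left(235 + 20\right) - 1119\right)}{634} = \frac{90220109 \left(255 - 1119\right)}{634} = \frac{90220109}{634} \left(-864\right) = - \frac{38975087088}{317}$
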